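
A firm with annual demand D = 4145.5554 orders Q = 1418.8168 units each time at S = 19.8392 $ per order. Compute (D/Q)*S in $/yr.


Number of orders = D/Q = 2.9218
Cost = 2.9218 * 19.8392 = 57.9670

57.9670 $/yr


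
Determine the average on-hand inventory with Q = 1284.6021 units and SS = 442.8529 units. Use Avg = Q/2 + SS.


Q/2 = 642.3011
Avg = 642.3011 + 442.8529 = 1085.1539

1085.1539 units


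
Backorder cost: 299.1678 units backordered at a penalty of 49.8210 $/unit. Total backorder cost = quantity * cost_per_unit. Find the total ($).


Total = 299.1678 * 49.8210 = 14904.8390

14904.8390 $


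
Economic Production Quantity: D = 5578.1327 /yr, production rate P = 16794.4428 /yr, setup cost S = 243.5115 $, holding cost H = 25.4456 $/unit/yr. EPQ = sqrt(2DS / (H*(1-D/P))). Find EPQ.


1 - D/P = 1 - 0.3321 = 0.6679
H*(1-D/P) = 16.9941
2DS = 2716678.9220
EPQ = sqrt(159860.5155) = 399.8256

399.8256 units


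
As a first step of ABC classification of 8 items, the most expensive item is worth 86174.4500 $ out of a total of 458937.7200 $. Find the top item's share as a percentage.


Top item = 86174.4500
Total = 458937.7200
Percentage = 86174.4500 / 458937.7200 * 100 = 18.7769

18.7769%


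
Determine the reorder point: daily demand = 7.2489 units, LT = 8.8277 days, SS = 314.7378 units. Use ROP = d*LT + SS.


d*LT = 7.2489 * 8.8277 = 63.9911
ROP = 63.9911 + 314.7378 = 378.7289

378.7289 units


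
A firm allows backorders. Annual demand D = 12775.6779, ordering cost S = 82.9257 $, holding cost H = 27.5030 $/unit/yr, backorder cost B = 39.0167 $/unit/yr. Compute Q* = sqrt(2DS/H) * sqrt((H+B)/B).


sqrt(2DS/H) = 277.5630
sqrt((H+B)/B) = 1.3057
Q* = 277.5630 * 1.3057 = 362.4194

362.4194 units


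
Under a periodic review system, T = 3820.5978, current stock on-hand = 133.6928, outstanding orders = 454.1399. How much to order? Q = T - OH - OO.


Inventory position = OH + OO = 133.6928 + 454.1399 = 587.8327
Q = 3820.5978 - 587.8327 = 3232.7651

3232.7651 units


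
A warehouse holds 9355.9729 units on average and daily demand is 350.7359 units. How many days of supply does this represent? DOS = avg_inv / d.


DOS = 9355.9729 / 350.7359 = 26.6753

26.6753 days


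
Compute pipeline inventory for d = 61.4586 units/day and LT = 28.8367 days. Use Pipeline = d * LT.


Pipeline = 61.4586 * 28.8367 = 1772.2632

1772.2632 units


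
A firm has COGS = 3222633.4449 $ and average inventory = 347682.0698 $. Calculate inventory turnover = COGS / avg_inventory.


Turnover = 3222633.4449 / 347682.0698 = 9.2689

9.2689


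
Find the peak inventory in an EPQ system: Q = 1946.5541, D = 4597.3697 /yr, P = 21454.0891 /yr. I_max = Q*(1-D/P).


D/P = 0.2143
1 - D/P = 0.7857
I_max = 1946.5541 * 0.7857 = 1529.4295

1529.4295 units


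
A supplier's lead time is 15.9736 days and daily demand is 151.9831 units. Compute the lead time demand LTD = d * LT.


LTD = 151.9831 * 15.9736 = 2427.7172

2427.7172 units


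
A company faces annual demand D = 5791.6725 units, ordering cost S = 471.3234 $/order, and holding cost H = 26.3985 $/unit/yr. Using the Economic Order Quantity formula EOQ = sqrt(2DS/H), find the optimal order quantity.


2*D*S = 2 * 5791.6725 * 471.3234 = 5459501.5488
2*D*S/H = 206811.0517
EOQ = sqrt(206811.0517) = 454.7648

454.7648 units


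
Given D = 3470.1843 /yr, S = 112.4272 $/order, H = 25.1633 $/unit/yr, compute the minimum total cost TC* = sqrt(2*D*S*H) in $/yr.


2*D*S*H = 19634575.9545
TC* = sqrt(19634575.9545) = 4431.0920

4431.0920 $/yr


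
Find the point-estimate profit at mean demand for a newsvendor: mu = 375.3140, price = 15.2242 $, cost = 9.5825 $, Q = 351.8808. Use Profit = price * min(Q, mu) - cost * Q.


Sales at mu = min(351.8808, 375.3140) = 351.8808
Revenue = 15.2242 * 351.8808 = 5357.1037
Total cost = 9.5825 * 351.8808 = 3371.8978
Profit = 5357.1037 - 3371.8978 = 1985.2059

1985.2059 $


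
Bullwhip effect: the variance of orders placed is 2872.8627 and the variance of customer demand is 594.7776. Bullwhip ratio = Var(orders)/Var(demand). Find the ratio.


BW = 2872.8627 / 594.7776 = 4.8301

4.8301


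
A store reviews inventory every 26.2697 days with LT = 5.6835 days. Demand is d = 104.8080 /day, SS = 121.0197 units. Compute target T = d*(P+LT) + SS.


P + LT = 31.9532
d*(P+LT) = 104.8080 * 31.9532 = 3348.9510
T = 3348.9510 + 121.0197 = 3469.9707

3469.9707 units


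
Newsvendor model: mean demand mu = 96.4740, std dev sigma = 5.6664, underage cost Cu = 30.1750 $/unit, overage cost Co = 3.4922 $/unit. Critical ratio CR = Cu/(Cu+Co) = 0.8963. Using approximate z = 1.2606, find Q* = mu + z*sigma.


CR = Cu/(Cu+Co) = 30.1750/(30.1750+3.4922) = 0.8963
z = 1.2606
Q* = 96.4740 + 1.2606 * 5.6664 = 103.6171

103.6171 units


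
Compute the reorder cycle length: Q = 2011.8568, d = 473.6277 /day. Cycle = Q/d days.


Cycle = 2011.8568 / 473.6277 = 4.2478

4.2478 days


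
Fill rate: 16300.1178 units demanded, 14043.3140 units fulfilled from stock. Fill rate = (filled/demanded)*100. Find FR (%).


FR = 14043.3140 / 16300.1178 * 100 = 86.1547

86.1547%


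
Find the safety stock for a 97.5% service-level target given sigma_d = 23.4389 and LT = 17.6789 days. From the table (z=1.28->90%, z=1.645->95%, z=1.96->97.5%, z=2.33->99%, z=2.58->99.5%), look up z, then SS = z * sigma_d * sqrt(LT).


From the table, SL = 97.5% corresponds to z = 1.96
sqrt(LT) = sqrt(17.6789) = 4.2046
SS = 1.96 * 23.4389 * 4.2046 = 193.1617

193.1617 units


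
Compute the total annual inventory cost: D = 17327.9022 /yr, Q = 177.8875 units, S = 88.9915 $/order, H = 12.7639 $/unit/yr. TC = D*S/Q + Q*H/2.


Ordering cost = D*S/Q = 8668.6024
Holding cost = Q*H/2 = 1135.2691
TC = 8668.6024 + 1135.2691 = 9803.8715

9803.8715 $/yr


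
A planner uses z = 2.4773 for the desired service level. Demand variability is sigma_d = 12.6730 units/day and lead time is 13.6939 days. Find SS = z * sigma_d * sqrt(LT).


sqrt(LT) = sqrt(13.6939) = 3.7005
SS = 2.4773 * 12.6730 * 3.7005 = 116.1774

116.1774 units


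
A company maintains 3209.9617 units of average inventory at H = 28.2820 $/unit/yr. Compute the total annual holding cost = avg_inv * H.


Cost = 3209.9617 * 28.2820 = 90784.1368

90784.1368 $/yr


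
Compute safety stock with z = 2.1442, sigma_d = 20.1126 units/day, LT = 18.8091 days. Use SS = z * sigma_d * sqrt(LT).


sqrt(LT) = sqrt(18.8091) = 4.3369
SS = 2.1442 * 20.1126 * 4.3369 = 187.0327

187.0327 units


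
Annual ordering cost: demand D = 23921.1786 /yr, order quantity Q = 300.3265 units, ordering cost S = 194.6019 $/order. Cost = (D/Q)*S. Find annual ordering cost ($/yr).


Number of orders = D/Q = 79.6506
Cost = 79.6506 * 194.6019 = 15500.1534

15500.1534 $/yr


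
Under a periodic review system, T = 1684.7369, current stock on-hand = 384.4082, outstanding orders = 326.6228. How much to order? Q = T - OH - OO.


Inventory position = OH + OO = 384.4082 + 326.6228 = 711.0310
Q = 1684.7369 - 711.0310 = 973.7059

973.7059 units


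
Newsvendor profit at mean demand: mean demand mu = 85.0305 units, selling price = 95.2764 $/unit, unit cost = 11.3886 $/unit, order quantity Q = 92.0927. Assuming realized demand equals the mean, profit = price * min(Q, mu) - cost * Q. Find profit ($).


Sales at mu = min(92.0927, 85.0305) = 85.0305
Revenue = 95.2764 * 85.0305 = 8101.3999
Total cost = 11.3886 * 92.0927 = 1048.8069
Profit = 8101.3999 - 1048.8069 = 7052.5930

7052.5930 $


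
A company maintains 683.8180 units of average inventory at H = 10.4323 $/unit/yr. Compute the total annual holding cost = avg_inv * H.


Cost = 683.8180 * 10.4323 = 7133.7945

7133.7945 $/yr


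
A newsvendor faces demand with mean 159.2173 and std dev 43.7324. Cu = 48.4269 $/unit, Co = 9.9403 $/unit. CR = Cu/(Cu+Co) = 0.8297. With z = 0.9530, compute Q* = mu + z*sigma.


CR = Cu/(Cu+Co) = 48.4269/(48.4269+9.9403) = 0.8297
z = 0.9530
Q* = 159.2173 + 0.9530 * 43.7324 = 200.8943

200.8943 units


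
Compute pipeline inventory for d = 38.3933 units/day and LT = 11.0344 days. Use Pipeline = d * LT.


Pipeline = 38.3933 * 11.0344 = 423.6470

423.6470 units


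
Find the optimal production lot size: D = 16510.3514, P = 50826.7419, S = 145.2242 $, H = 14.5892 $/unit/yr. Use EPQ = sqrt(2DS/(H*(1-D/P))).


1 - D/P = 1 - 0.3248 = 0.6752
H*(1-D/P) = 9.8501
2DS = 4795405.1476
EPQ = sqrt(486838.0311) = 697.7378

697.7378 units


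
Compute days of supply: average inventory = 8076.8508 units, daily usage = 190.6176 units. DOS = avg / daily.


DOS = 8076.8508 / 190.6176 = 42.3720

42.3720 days


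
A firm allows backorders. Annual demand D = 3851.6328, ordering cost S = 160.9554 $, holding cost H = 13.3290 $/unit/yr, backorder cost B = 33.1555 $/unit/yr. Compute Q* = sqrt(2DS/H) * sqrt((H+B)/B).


sqrt(2DS/H) = 304.9941
sqrt((H+B)/B) = 1.1841
Q* = 304.9941 * 1.1841 = 361.1335

361.1335 units


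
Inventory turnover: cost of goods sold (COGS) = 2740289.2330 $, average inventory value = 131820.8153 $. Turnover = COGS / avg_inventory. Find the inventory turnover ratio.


Turnover = 2740289.2330 / 131820.8153 = 20.7880

20.7880


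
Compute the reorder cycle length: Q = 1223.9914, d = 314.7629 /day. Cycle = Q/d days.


Cycle = 1223.9914 / 314.7629 = 3.8886

3.8886 days


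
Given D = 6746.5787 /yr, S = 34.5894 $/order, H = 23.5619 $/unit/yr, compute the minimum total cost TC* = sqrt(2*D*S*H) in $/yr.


2*D*S*H = 10996815.1180
TC* = sqrt(10996815.1180) = 3316.1446

3316.1446 $/yr


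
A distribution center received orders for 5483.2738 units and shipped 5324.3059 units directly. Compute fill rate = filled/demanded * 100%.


FR = 5324.3059 / 5483.2738 * 100 = 97.1009

97.1009%


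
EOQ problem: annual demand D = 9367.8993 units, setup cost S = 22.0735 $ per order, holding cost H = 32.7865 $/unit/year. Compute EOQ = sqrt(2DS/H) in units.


2*D*S = 2 * 9367.8993 * 22.0735 = 413564.6504
2*D*S/H = 12613.8701
EOQ = sqrt(12613.8701) = 112.3115

112.3115 units


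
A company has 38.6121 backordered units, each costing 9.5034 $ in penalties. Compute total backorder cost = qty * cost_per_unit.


Total = 38.6121 * 9.5034 = 366.9462

366.9462 $


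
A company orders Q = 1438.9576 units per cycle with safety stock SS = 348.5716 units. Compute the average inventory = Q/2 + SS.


Q/2 = 719.4788
Avg = 719.4788 + 348.5716 = 1068.0504

1068.0504 units


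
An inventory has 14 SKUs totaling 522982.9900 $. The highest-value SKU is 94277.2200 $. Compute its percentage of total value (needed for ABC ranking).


Top item = 94277.2200
Total = 522982.9900
Percentage = 94277.2200 / 522982.9900 * 100 = 18.0268

18.0268%


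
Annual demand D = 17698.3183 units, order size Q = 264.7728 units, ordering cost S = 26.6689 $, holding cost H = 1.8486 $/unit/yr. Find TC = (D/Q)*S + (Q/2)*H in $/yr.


Ordering cost = D*S/Q = 1782.6404
Holding cost = Q*H/2 = 244.7295
TC = 1782.6404 + 244.7295 = 2027.3699

2027.3699 $/yr


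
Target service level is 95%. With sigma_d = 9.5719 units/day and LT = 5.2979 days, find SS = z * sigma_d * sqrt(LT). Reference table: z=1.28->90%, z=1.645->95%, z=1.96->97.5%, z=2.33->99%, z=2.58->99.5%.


From the table, SL = 95% corresponds to z = 1.645
sqrt(LT) = sqrt(5.2979) = 2.3017
SS = 1.645 * 9.5719 * 2.3017 = 36.2423

36.2423 units


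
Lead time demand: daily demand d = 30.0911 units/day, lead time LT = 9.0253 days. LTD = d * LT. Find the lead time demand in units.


LTD = 30.0911 * 9.0253 = 271.5812

271.5812 units


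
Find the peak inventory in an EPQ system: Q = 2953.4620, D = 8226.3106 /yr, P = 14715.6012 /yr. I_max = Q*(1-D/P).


D/P = 0.5590
1 - D/P = 0.4410
I_max = 2953.4620 * 0.4410 = 1302.4186

1302.4186 units


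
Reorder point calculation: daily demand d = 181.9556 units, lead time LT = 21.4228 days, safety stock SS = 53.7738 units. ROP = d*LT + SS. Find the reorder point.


d*LT = 181.9556 * 21.4228 = 3897.9984
ROP = 3897.9984 + 53.7738 = 3951.7722

3951.7722 units


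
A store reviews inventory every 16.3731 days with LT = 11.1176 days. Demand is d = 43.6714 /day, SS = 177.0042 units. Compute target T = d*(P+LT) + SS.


P + LT = 27.4907
d*(P+LT) = 43.6714 * 27.4907 = 1200.5574
T = 1200.5574 + 177.0042 = 1377.5616

1377.5616 units


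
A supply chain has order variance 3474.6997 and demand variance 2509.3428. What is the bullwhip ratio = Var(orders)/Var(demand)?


BW = 3474.6997 / 2509.3428 = 1.3847

1.3847


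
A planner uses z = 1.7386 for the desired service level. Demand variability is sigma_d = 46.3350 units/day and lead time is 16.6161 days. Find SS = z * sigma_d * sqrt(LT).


sqrt(LT) = sqrt(16.6161) = 4.0763
SS = 1.7386 * 46.3350 * 4.0763 = 328.3775

328.3775 units


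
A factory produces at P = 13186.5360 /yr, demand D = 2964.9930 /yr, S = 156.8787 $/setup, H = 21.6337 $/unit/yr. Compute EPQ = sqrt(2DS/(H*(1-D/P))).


1 - D/P = 1 - 0.2249 = 0.7751
H*(1-D/P) = 16.7694
2DS = 930288.4947
EPQ = sqrt(55475.4855) = 235.5323

235.5323 units


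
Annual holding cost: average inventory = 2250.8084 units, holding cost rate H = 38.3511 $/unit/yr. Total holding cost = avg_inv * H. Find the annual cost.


Cost = 2250.8084 * 38.3511 = 86320.9780

86320.9780 $/yr


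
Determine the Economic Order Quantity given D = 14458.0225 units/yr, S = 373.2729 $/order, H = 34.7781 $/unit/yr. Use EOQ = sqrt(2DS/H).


2*D*S = 2 * 14458.0225 * 373.2729 = 10793575.9737
2*D*S/H = 310355.5391
EOQ = sqrt(310355.5391) = 557.0956

557.0956 units


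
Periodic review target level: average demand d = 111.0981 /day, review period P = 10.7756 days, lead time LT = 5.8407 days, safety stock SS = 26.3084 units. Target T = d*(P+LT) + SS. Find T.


P + LT = 16.6163
d*(P+LT) = 111.0981 * 16.6163 = 1846.0394
T = 1846.0394 + 26.3084 = 1872.3478

1872.3478 units


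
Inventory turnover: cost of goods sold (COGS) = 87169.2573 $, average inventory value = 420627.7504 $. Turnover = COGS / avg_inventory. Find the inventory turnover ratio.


Turnover = 87169.2573 / 420627.7504 = 0.2072

0.2072


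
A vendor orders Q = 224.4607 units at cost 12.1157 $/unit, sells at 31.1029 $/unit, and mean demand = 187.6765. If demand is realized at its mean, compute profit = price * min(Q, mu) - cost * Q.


Sales at mu = min(224.4607, 187.6765) = 187.6765
Revenue = 31.1029 * 187.6765 = 5837.2834
Total cost = 12.1157 * 224.4607 = 2719.4985
Profit = 5837.2834 - 2719.4985 = 3117.7849

3117.7849 $


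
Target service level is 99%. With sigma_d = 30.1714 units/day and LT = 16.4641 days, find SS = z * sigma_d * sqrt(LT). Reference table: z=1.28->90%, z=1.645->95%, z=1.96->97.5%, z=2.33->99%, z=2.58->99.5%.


From the table, SL = 99% corresponds to z = 2.33
sqrt(LT) = sqrt(16.4641) = 4.0576
SS = 2.33 * 30.1714 * 4.0576 = 285.2465

285.2465 units


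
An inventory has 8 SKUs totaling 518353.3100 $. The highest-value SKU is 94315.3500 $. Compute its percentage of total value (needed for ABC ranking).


Top item = 94315.3500
Total = 518353.3100
Percentage = 94315.3500 / 518353.3100 * 100 = 18.1952

18.1952%


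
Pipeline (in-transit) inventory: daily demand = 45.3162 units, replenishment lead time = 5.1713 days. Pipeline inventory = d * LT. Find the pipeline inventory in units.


Pipeline = 45.3162 * 5.1713 = 234.3437

234.3437 units


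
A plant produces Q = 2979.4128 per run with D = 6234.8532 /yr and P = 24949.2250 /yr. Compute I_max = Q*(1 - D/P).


D/P = 0.2499
1 - D/P = 0.7501
I_max = 2979.4128 * 0.7501 = 2234.8525

2234.8525 units


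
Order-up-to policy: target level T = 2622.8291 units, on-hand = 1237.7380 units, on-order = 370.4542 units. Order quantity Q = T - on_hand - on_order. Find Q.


Inventory position = OH + OO = 1237.7380 + 370.4542 = 1608.1922
Q = 2622.8291 - 1608.1922 = 1014.6369

1014.6369 units


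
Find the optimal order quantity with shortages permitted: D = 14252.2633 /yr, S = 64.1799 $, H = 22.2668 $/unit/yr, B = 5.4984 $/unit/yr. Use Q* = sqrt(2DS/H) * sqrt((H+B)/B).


sqrt(2DS/H) = 286.6339
sqrt((H+B)/B) = 2.2472
Q* = 286.6339 * 2.2472 = 644.1096

644.1096 units


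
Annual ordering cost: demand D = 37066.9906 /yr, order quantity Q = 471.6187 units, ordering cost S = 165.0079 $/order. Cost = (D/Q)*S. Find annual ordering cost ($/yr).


Number of orders = D/Q = 78.5953
Cost = 78.5953 * 165.0079 = 12968.8375

12968.8375 $/yr


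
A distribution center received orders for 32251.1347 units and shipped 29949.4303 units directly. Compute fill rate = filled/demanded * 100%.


FR = 29949.4303 / 32251.1347 * 100 = 92.8632

92.8632%


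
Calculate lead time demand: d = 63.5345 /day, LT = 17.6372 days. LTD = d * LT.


LTD = 63.5345 * 17.6372 = 1120.5707

1120.5707 units


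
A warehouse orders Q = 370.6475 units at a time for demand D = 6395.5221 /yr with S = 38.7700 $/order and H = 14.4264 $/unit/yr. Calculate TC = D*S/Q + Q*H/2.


Ordering cost = D*S/Q = 668.9763
Holding cost = Q*H/2 = 2673.5545
TC = 668.9763 + 2673.5545 = 3342.5308

3342.5308 $/yr


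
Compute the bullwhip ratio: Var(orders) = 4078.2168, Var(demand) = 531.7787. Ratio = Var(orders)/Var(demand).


BW = 4078.2168 / 531.7787 = 7.6690

7.6690


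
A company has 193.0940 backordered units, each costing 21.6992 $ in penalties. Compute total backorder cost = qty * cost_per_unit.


Total = 193.0940 * 21.6992 = 4189.9853

4189.9853 $


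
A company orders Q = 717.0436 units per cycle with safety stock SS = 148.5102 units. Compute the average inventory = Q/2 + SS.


Q/2 = 358.5218
Avg = 358.5218 + 148.5102 = 507.0320

507.0320 units


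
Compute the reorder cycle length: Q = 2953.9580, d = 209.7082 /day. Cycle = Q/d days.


Cycle = 2953.9580 / 209.7082 = 14.0860

14.0860 days


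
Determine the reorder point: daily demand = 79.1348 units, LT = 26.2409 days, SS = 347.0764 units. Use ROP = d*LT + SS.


d*LT = 79.1348 * 26.2409 = 2076.5684
ROP = 2076.5684 + 347.0764 = 2423.6448

2423.6448 units


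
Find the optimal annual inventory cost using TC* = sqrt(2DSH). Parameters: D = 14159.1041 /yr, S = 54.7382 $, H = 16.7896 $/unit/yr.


2*D*S*H = 26025353.1882
TC* = sqrt(26025353.1882) = 5101.5050

5101.5050 $/yr


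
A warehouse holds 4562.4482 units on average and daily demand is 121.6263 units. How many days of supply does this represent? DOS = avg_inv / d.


DOS = 4562.4482 / 121.6263 = 37.5120

37.5120 days


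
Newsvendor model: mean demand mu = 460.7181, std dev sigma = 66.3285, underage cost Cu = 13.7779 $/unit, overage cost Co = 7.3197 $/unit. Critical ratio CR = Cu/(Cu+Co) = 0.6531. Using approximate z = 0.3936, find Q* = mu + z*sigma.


CR = Cu/(Cu+Co) = 13.7779/(13.7779+7.3197) = 0.6531
z = 0.3936
Q* = 460.7181 + 0.3936 * 66.3285 = 486.8250

486.8250 units


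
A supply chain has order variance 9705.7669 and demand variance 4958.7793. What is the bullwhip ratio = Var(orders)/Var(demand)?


BW = 9705.7669 / 4958.7793 = 1.9573

1.9573


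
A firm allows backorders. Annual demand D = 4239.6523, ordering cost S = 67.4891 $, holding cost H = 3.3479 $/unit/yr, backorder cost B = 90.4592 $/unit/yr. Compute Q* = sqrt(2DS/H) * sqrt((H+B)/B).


sqrt(2DS/H) = 413.4383
sqrt((H+B)/B) = 1.0183
Q* = 413.4383 * 1.0183 = 421.0195

421.0195 units


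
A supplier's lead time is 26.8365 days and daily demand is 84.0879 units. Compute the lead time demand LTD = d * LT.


LTD = 84.0879 * 26.8365 = 2256.6249

2256.6249 units


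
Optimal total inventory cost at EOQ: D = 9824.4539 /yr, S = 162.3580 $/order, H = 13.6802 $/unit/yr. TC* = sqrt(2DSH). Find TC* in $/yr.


2*D*S*H = 43641990.8885
TC* = sqrt(43641990.8885) = 6606.2085

6606.2085 $/yr


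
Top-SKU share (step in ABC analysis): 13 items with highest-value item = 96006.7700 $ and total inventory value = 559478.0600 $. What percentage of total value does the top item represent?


Top item = 96006.7700
Total = 559478.0600
Percentage = 96006.7700 / 559478.0600 * 100 = 17.1601

17.1601%


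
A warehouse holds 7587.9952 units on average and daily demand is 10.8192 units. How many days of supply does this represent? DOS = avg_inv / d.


DOS = 7587.9952 / 10.8192 = 701.3453

701.3453 days


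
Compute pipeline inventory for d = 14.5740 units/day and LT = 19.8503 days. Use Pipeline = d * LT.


Pipeline = 14.5740 * 19.8503 = 289.2983

289.2983 units


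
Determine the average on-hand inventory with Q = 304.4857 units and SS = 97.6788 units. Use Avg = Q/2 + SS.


Q/2 = 152.2429
Avg = 152.2429 + 97.6788 = 249.9216

249.9216 units


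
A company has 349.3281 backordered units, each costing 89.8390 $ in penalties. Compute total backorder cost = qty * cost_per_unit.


Total = 349.3281 * 89.8390 = 31383.2872

31383.2872 $


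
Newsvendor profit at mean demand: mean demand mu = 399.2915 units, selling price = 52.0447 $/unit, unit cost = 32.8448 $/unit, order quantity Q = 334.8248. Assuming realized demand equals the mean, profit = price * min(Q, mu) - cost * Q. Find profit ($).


Sales at mu = min(334.8248, 399.2915) = 334.8248
Revenue = 52.0447 * 334.8248 = 17425.8563
Total cost = 32.8448 * 334.8248 = 10997.2536
Profit = 17425.8563 - 10997.2536 = 6428.6027

6428.6027 $


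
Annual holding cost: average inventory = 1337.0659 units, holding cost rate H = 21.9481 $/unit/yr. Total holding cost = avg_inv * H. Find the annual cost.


Cost = 1337.0659 * 21.9481 = 29346.0561

29346.0561 $/yr


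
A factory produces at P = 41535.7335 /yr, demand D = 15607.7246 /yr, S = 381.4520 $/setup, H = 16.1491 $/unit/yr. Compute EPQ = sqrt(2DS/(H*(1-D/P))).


1 - D/P = 1 - 0.3758 = 0.6242
H*(1-D/P) = 10.0808
2DS = 11907195.5282
EPQ = sqrt(1181173.9997) = 1086.8183

1086.8183 units


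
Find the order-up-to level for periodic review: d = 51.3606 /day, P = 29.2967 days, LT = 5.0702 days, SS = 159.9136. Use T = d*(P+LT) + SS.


P + LT = 34.3669
d*(P+LT) = 51.3606 * 34.3669 = 1765.1046
T = 1765.1046 + 159.9136 = 1925.0182

1925.0182 units


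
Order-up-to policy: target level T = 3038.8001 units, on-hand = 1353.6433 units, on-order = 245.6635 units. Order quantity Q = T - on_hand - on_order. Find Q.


Inventory position = OH + OO = 1353.6433 + 245.6635 = 1599.3068
Q = 3038.8001 - 1599.3068 = 1439.4933

1439.4933 units


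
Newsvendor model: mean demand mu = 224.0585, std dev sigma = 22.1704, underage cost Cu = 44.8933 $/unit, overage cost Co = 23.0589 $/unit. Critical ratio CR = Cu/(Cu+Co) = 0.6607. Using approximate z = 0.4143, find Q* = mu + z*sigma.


CR = Cu/(Cu+Co) = 44.8933/(44.8933+23.0589) = 0.6607
z = 0.4143
Q* = 224.0585 + 0.4143 * 22.1704 = 233.2437

233.2437 units


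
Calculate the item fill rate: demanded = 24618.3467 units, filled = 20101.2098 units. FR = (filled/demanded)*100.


FR = 20101.2098 / 24618.3467 * 100 = 81.6513

81.6513%


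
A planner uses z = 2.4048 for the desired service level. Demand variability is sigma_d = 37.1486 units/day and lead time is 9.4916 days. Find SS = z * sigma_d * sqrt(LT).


sqrt(LT) = sqrt(9.4916) = 3.0808
SS = 2.4048 * 37.1486 * 3.0808 = 275.2271

275.2271 units


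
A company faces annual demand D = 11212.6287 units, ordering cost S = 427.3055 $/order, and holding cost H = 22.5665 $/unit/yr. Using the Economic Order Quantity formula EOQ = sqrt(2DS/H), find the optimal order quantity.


2*D*S = 2 * 11212.6287 * 427.3055 = 9582435.8259
2*D*S/H = 424631.0161
EOQ = sqrt(424631.0161) = 651.6372

651.6372 units


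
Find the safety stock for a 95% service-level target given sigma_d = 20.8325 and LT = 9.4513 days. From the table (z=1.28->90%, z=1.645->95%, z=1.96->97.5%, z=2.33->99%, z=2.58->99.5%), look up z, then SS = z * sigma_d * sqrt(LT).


From the table, SL = 95% corresponds to z = 1.645
sqrt(LT) = sqrt(9.4513) = 3.0743
SS = 1.645 * 20.8325 * 3.0743 = 105.3545

105.3545 units


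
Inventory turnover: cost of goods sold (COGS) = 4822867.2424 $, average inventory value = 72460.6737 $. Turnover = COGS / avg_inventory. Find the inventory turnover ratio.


Turnover = 4822867.2424 / 72460.6737 = 66.5584

66.5584


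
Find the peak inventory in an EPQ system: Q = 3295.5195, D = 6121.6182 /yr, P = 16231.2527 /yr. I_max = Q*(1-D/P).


D/P = 0.3772
1 - D/P = 0.6228
I_max = 3295.5195 * 0.6228 = 2052.6141

2052.6141 units


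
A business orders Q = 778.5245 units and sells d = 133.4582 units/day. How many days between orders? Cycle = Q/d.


Cycle = 778.5245 / 133.4582 = 5.8335

5.8335 days


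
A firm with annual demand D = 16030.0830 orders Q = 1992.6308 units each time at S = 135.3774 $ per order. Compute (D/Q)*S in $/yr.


Number of orders = D/Q = 8.0447
Cost = 8.0447 * 135.3774 = 1089.0683

1089.0683 $/yr


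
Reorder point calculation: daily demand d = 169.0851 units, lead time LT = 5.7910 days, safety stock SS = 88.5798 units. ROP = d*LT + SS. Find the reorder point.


d*LT = 169.0851 * 5.7910 = 979.1718
ROP = 979.1718 + 88.5798 = 1067.7516

1067.7516 units


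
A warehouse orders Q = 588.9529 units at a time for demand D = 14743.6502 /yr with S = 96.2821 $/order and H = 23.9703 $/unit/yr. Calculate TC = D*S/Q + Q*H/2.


Ordering cost = D*S/Q = 2410.2939
Holding cost = Q*H/2 = 7058.6888
TC = 2410.2939 + 7058.6888 = 9468.9828

9468.9828 $/yr


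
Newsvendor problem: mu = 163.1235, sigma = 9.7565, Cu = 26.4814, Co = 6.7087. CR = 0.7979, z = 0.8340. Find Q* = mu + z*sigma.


CR = Cu/(Cu+Co) = 26.4814/(26.4814+6.7087) = 0.7979
z = 0.8340
Q* = 163.1235 + 0.8340 * 9.7565 = 171.2604

171.2604 units


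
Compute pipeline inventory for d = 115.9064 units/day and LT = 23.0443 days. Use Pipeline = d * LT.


Pipeline = 115.9064 * 23.0443 = 2670.9819

2670.9819 units


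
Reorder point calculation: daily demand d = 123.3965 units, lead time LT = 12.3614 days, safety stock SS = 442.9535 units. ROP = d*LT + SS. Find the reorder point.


d*LT = 123.3965 * 12.3614 = 1525.3535
ROP = 1525.3535 + 442.9535 = 1968.3070

1968.3070 units


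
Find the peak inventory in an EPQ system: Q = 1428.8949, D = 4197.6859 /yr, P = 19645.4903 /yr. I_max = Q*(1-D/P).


D/P = 0.2137
1 - D/P = 0.7863
I_max = 1428.8949 * 0.7863 = 1123.5805

1123.5805 units


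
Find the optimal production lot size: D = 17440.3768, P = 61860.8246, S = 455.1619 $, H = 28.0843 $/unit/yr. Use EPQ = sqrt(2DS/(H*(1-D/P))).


1 - D/P = 1 - 0.2819 = 0.7181
H*(1-D/P) = 20.1665
2DS = 15876390.0820
EPQ = sqrt(787264.9741) = 887.2795

887.2795 units


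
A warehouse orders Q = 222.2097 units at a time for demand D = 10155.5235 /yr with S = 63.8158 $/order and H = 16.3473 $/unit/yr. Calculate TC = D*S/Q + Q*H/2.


Ordering cost = D*S/Q = 2916.5372
Holding cost = Q*H/2 = 1816.2643
TC = 2916.5372 + 1816.2643 = 4732.8015

4732.8015 $/yr


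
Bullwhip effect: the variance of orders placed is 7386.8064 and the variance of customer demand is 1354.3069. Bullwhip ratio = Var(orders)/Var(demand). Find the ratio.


BW = 7386.8064 / 1354.3069 = 5.4543

5.4543


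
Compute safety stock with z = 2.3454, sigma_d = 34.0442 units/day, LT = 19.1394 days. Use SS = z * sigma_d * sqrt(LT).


sqrt(LT) = sqrt(19.1394) = 4.3749
SS = 2.3454 * 34.0442 * 4.3749 = 349.3206

349.3206 units


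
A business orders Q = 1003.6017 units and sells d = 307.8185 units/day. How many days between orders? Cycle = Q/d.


Cycle = 1003.6017 / 307.8185 = 3.2604

3.2604 days


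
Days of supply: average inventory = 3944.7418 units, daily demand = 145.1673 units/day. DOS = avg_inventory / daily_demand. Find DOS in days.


DOS = 3944.7418 / 145.1673 = 27.1738

27.1738 days


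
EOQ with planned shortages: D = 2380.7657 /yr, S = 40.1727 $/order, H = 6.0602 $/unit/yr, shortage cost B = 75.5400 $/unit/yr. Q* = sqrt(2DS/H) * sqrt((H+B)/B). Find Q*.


sqrt(2DS/H) = 177.6623
sqrt((H+B)/B) = 1.0393
Q* = 177.6623 * 1.0393 = 184.6513

184.6513 units


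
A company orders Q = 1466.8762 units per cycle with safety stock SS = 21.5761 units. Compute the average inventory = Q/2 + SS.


Q/2 = 733.4381
Avg = 733.4381 + 21.5761 = 755.0142

755.0142 units


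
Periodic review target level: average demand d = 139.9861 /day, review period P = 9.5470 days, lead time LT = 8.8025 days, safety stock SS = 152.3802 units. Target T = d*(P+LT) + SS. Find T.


P + LT = 18.3495
d*(P+LT) = 139.9861 * 18.3495 = 2568.6749
T = 2568.6749 + 152.3802 = 2721.0551

2721.0551 units


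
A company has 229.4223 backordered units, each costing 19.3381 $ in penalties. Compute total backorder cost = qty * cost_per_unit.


Total = 229.4223 * 19.3381 = 4436.5914

4436.5914 $


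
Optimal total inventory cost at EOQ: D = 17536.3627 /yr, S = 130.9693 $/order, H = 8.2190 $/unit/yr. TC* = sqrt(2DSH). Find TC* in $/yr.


2*D*S*H = 37753567.9724
TC* = sqrt(37753567.9724) = 6144.3932

6144.3932 $/yr


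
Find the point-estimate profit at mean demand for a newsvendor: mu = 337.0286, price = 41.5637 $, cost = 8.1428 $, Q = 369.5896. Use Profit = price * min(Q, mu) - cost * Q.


Sales at mu = min(369.5896, 337.0286) = 337.0286
Revenue = 41.5637 * 337.0286 = 14008.1556
Total cost = 8.1428 * 369.5896 = 3009.4942
Profit = 14008.1556 - 3009.4942 = 10998.6614

10998.6614 $


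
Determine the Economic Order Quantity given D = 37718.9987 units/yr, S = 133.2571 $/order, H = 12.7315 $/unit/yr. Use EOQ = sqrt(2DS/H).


2*D*S = 2 * 37718.9987 * 133.2571 = 10052648.7633
2*D*S/H = 789588.7180
EOQ = sqrt(789588.7180) = 888.5880

888.5880 units


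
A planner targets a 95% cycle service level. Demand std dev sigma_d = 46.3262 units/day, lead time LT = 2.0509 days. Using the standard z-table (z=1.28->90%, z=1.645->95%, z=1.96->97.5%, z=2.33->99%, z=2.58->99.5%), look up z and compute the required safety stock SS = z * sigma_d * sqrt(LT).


From the table, SL = 95% corresponds to z = 1.645
sqrt(LT) = sqrt(2.0509) = 1.4321
SS = 1.645 * 46.3262 * 1.4321 = 109.1352

109.1352 units


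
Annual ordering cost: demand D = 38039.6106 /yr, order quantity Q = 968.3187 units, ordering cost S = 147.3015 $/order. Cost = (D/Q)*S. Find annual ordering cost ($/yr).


Number of orders = D/Q = 39.2842
Cost = 39.2842 * 147.3015 = 5786.6193

5786.6193 $/yr


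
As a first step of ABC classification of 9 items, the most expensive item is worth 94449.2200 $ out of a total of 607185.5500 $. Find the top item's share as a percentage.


Top item = 94449.2200
Total = 607185.5500
Percentage = 94449.2200 / 607185.5500 * 100 = 15.5552

15.5552%


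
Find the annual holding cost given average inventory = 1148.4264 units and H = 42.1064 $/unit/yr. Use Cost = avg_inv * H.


Cost = 1148.4264 * 42.1064 = 48356.1014

48356.1014 $/yr


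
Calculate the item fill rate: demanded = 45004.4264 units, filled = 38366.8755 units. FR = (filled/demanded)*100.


FR = 38366.8755 / 45004.4264 * 100 = 85.2513

85.2513%


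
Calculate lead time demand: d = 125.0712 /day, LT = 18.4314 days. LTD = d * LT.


LTD = 125.0712 * 18.4314 = 2305.2373

2305.2373 units


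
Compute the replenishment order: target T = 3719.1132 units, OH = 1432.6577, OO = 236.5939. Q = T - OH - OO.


Inventory position = OH + OO = 1432.6577 + 236.5939 = 1669.2516
Q = 3719.1132 - 1669.2516 = 2049.8616

2049.8616 units


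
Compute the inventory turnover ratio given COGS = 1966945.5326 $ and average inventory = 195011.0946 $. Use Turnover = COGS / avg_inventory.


Turnover = 1966945.5326 / 195011.0946 = 10.0863

10.0863


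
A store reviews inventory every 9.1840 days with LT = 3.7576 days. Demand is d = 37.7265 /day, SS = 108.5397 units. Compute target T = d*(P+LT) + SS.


P + LT = 12.9416
d*(P+LT) = 37.7265 * 12.9416 = 488.2413
T = 488.2413 + 108.5397 = 596.7810

596.7810 units


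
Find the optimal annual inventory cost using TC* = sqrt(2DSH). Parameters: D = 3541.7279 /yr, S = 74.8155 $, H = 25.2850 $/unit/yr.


2*D*S*H = 13399843.5870
TC* = sqrt(13399843.5870) = 3660.5797

3660.5797 $/yr


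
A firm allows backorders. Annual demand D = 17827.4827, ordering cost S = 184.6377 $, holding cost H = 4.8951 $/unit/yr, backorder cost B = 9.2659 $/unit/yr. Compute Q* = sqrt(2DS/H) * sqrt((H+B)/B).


sqrt(2DS/H) = 1159.6833
sqrt((H+B)/B) = 1.2362
Q* = 1159.6833 * 1.2362 = 1433.6481

1433.6481 units


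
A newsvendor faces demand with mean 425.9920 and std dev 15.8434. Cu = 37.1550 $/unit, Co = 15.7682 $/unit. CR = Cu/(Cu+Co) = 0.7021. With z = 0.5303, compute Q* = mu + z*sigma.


CR = Cu/(Cu+Co) = 37.1550/(37.1550+15.7682) = 0.7021
z = 0.5303
Q* = 425.9920 + 0.5303 * 15.8434 = 434.3938

434.3938 units


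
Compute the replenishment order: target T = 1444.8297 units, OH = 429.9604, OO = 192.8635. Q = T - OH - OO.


Inventory position = OH + OO = 429.9604 + 192.8635 = 622.8239
Q = 1444.8297 - 622.8239 = 822.0058

822.0058 units


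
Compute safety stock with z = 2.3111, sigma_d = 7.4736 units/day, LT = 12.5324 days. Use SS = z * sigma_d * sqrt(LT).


sqrt(LT) = sqrt(12.5324) = 3.5401
SS = 2.3111 * 7.4736 * 3.5401 = 61.1457

61.1457 units


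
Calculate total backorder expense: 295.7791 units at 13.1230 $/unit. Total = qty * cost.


Total = 295.7791 * 13.1230 = 3881.5091

3881.5091 $


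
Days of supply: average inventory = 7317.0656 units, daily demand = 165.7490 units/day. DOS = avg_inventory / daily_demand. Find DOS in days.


DOS = 7317.0656 / 165.7490 = 44.1455

44.1455 days


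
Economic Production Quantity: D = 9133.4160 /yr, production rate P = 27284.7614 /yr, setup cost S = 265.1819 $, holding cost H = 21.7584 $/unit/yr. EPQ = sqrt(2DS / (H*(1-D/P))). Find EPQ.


1 - D/P = 1 - 0.3347 = 0.6653
H*(1-D/P) = 14.4749
2DS = 4844033.2167
EPQ = sqrt(334650.5133) = 578.4899

578.4899 units


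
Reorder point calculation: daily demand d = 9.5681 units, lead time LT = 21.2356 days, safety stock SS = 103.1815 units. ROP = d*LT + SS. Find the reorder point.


d*LT = 9.5681 * 21.2356 = 203.1843
ROP = 203.1843 + 103.1815 = 306.3658

306.3658 units


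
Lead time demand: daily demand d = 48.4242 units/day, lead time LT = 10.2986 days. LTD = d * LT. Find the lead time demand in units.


LTD = 48.4242 * 10.2986 = 498.7015

498.7015 units


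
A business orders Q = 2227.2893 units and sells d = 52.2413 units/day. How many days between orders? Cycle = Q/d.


Cycle = 2227.2893 / 52.2413 = 42.6346

42.6346 days


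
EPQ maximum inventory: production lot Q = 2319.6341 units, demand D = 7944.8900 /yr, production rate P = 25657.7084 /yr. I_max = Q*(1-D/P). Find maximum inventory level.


D/P = 0.3096
1 - D/P = 0.6904
I_max = 2319.6341 * 0.6904 = 1601.3612

1601.3612 units


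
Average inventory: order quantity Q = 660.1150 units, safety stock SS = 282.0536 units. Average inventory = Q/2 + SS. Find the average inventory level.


Q/2 = 330.0575
Avg = 330.0575 + 282.0536 = 612.1111

612.1111 units


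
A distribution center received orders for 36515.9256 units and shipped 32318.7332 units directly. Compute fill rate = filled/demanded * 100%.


FR = 32318.7332 / 36515.9256 * 100 = 88.5059

88.5059%


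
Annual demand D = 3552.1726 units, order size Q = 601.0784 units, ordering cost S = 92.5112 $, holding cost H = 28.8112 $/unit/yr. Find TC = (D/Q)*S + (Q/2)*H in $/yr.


Ordering cost = D*S/Q = 546.7103
Holding cost = Q*H/2 = 8658.8950
TC = 546.7103 + 8658.8950 = 9205.6053

9205.6053 $/yr


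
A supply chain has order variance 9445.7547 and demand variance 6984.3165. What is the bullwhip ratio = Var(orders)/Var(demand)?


BW = 9445.7547 / 6984.3165 = 1.3524

1.3524


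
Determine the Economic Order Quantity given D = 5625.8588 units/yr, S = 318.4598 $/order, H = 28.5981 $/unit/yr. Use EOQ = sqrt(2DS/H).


2*D*S = 2 * 5625.8588 * 318.4598 = 3583219.7366
2*D*S/H = 125295.7272
EOQ = sqrt(125295.7272) = 353.9714

353.9714 units


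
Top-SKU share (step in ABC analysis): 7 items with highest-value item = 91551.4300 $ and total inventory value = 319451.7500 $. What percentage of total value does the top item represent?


Top item = 91551.4300
Total = 319451.7500
Percentage = 91551.4300 / 319451.7500 * 100 = 28.6589

28.6589%


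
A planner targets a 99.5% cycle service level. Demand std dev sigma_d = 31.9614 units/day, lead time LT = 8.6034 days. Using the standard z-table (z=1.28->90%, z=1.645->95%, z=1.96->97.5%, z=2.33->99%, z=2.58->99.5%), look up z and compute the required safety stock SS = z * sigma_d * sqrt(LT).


From the table, SL = 99.5% corresponds to z = 2.58
sqrt(LT) = sqrt(8.6034) = 2.9332
SS = 2.58 * 31.9614 * 2.9332 = 241.8692

241.8692 units


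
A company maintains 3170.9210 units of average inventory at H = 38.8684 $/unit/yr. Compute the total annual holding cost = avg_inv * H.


Cost = 3170.9210 * 38.8684 = 123248.6258

123248.6258 $/yr


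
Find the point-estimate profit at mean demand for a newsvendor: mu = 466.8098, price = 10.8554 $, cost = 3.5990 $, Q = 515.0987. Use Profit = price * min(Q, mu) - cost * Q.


Sales at mu = min(515.0987, 466.8098) = 466.8098
Revenue = 10.8554 * 466.8098 = 5067.4071
Total cost = 3.5990 * 515.0987 = 1853.8402
Profit = 5067.4071 - 1853.8402 = 3213.5669

3213.5669 $


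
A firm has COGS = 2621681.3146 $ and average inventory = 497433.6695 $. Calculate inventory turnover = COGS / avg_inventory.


Turnover = 2621681.3146 / 497433.6695 = 5.2704

5.2704


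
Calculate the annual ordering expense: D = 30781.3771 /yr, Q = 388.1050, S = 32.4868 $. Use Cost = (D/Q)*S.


Number of orders = D/Q = 79.3120
Cost = 79.3120 * 32.4868 = 2576.5925

2576.5925 $/yr


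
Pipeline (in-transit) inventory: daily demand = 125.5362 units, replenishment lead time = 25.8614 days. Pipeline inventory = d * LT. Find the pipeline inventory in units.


Pipeline = 125.5362 * 25.8614 = 3246.5419

3246.5419 units


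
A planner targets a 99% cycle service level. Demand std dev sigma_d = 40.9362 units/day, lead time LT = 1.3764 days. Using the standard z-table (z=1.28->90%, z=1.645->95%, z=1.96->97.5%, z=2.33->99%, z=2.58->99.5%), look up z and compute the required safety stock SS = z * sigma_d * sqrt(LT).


From the table, SL = 99% corresponds to z = 2.33
sqrt(LT) = sqrt(1.3764) = 1.1732
SS = 2.33 * 40.9362 * 1.1732 = 111.9015

111.9015 units


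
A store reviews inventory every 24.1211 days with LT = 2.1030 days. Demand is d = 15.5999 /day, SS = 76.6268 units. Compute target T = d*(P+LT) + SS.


P + LT = 26.2241
d*(P+LT) = 15.5999 * 26.2241 = 409.0933
T = 409.0933 + 76.6268 = 485.7201

485.7201 units


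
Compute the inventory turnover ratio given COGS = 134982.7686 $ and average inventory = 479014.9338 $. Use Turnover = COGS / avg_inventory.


Turnover = 134982.7686 / 479014.9338 = 0.2818

0.2818


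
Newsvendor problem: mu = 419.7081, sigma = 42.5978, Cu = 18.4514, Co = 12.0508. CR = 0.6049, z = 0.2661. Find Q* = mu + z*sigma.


CR = Cu/(Cu+Co) = 18.4514/(18.4514+12.0508) = 0.6049
z = 0.2661
Q* = 419.7081 + 0.2661 * 42.5978 = 431.0434

431.0434 units


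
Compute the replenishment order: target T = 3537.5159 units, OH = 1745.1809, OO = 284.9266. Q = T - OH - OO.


Inventory position = OH + OO = 1745.1809 + 284.9266 = 2030.1075
Q = 3537.5159 - 2030.1075 = 1507.4084

1507.4084 units


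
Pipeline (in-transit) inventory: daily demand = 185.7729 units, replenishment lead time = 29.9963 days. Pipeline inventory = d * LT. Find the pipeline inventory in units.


Pipeline = 185.7729 * 29.9963 = 5572.4996

5572.4996 units


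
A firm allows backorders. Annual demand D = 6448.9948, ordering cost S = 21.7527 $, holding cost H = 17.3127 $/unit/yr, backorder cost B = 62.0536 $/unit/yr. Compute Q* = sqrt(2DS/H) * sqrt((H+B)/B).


sqrt(2DS/H) = 127.3020
sqrt((H+B)/B) = 1.1309
Q* = 127.3020 * 1.1309 = 143.9693

143.9693 units
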